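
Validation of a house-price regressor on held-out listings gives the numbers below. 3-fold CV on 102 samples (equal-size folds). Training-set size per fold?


Fold size = 102/3 = 34
Training per fold = 102 - 34 = 68

68


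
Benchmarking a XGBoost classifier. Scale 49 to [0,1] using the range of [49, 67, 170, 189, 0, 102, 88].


min=0, max=189
(49-0)/(189-0) = 49/189 = 0.2593

0.2593


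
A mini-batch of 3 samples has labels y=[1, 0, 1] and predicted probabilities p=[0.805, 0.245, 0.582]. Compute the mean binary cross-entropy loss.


L[0] = -ln(0.805) = 0.2169
L[1] = -ln(1-0.245) = -ln(0.755) = 0.281
L[2] = -ln(0.582) = 0.5413
mean = (0.2169 + 0.281 + 0.5413)/3 = 0.3464

0.3464


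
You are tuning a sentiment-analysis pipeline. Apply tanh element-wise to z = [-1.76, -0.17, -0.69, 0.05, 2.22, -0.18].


tanh(-1.76) = -0.9425
tanh(-0.17) = -0.1684
tanh(-0.69) = -0.598
tanh(0.05) = 0.05
tanh(2.22) = 0.9767
tanh(-0.18) = -0.1781
result = [-0.9425, -0.1684, -0.598, 0.05, 0.9767, -0.1781]

[-0.9425, -0.1684, -0.598, 0.05, 0.9767, -0.1781]


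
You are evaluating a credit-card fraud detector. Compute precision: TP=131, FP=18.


Precision = TP/(TP+FP)
= 131/(131+18)
= 131/149 = 87.92%

87.92%


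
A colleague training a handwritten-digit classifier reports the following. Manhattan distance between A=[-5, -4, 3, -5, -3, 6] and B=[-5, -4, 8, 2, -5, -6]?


d = |-5+ 5| + |-4+ 4| + |3-8| + |-5-2| + |-3+ 5| + |6+ 6|
  = 0 + 0 + 5 + 7 + 2 + 12
  = 26

26


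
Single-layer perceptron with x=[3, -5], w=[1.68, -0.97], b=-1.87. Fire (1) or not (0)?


z = (3)·(1.68) + (-5)·(-0.97) - 1.87
  = 8.02
step(z) = 1 (z≥0)

1


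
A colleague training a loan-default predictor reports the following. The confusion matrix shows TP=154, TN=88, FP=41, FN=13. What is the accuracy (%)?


Accuracy = (TP+TN)/(TP+TN+FP+FN)
= (154+88)/(296)
= 242/296 = 81.76%

81.76%


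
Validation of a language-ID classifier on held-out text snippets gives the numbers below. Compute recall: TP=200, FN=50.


Recall = TP/(TP+FN)
= 200/(200+50)
= 200/250 = 80.0%

80.0%


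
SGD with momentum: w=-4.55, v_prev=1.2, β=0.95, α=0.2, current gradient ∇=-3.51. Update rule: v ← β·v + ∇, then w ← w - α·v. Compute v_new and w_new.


v_new = 0.95·1.2 - 3.51 = 1.14 - 3.51 = -2.37
w_new = -4.55 - 0.2·-2.37 = -4.55 + 0.474 = -4.076

v_new=-2.37, w_new=-4.076


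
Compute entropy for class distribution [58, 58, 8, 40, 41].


Probabilities: [58/205, 58/205, 8/205, 40/205, 41/205] ≈ [0.2829, 0.2829, 0.039, 0.1951, 0.2]
H = -((58/205)·log₂(58/205) + (58/205)·log₂(58/205) + (8/205)·log₂(8/205) + (40/205)·log₂(40/205) + (41/205)·log₂(41/205))
  = 2.1377 bits

2.1377 bits


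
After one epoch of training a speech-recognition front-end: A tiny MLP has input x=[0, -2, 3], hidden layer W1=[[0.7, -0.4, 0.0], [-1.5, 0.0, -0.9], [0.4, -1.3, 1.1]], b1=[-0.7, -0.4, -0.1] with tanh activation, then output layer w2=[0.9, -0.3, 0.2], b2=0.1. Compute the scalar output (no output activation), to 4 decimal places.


z1[0] = (0.7)·(0) + (-0.4)·(-2) + (0.0)·(3) - 0.7 = 0.1
z1[1] = (-1.5)·(0) + (0.0)·(-2) + (-0.9)·(3) - 0.4 = -3.1
z1[2] = (0.4)·(0) + (-1.3)·(-2) + (1.1)·(3) - 0.1 = 5.8
h = tanh(z1) = [0.0997, -0.9959, 1.0]
output = (0.9)·(0.0997) + (-0.3)·(-0.9959) + (0.2)·(1.0) + 0.1 = 0.6885

0.6885


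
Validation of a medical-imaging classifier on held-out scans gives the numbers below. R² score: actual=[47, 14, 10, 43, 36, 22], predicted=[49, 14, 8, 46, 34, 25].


ȳ = 28.6667
SS_res = Σ(y-ŷ)² = 30
SS_tot = Σ(y-ȳ)² = 1203.33
R² = 1 - SS_res/SS_tot = 1 - 0.0249 = 0.9751

0.9751


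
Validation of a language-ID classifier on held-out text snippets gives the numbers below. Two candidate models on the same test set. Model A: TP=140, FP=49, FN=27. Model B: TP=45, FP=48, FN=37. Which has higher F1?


Model A: P=140/189=0.7407, R=140/167=0.8383, F1=2PR/(P+R)=2TP/(2TP+FP+FN)=280/356=0.7865
Model B: P=45/93=0.4839, R=45/82=0.5488, F1=2PR/(P+R)=2TP/(2TP+FP+FN)=90/175=0.5143
0.7865 > 0.5143 → Model A

Model A


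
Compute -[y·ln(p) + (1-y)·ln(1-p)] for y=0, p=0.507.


BCE = -[y·ln(p) + (1-y)·ln(1-p)]
= -0 - 1·ln(1-0.507)
= -ln(0.493) = 0.7072

0.7072


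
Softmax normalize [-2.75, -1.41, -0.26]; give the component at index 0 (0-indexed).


Exponentials: e^-2.75=0.0639, e^-1.41=0.2441, e^-0.26=0.7711
Sum = 1.0791
Softmax = [0.0592, 0.2262, 0.7145]
p[0] = 0.0639/1.0791 = 0.0592

0.0592


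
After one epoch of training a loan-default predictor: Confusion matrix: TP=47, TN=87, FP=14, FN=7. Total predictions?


Total = TP + TN + FP + FN
= 47 + 87 + 14 + 7
= 155
(Predicted positive: 61, predicted negative: 94)

155


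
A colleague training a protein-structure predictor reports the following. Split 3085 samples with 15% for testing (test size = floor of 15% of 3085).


Test = ⌊3085·15/100⌋ = 462
Train = 3085 - 462 = 2623

Train: 2623, Test: 462


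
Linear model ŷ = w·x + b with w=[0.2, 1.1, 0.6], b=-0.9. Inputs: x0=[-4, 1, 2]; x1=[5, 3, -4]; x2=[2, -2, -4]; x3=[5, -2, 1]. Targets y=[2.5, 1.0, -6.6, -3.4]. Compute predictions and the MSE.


ŷ0 = (0.2)·(-4) + (1.1)·(1) + (0.6)·(2) - 0.9 = 0.6
ŷ1 = (0.2)·(5) + (1.1)·(3) + (0.6)·(-4) - 0.9 = 1.0
ŷ2 = (0.2)·(2) + (1.1)·(-2) + (0.6)·(-4) - 0.9 = -5.1
ŷ3 = (0.2)·(5) + (1.1)·(-2) + (0.6)·(1) - 0.9 = -1.5
errors² = [3.61, 0.0, 2.25, 3.61]
MSE = 9.4700/4 = 2.3675

2.3675


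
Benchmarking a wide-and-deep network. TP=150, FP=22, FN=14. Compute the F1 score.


Precision = 150/172 = 0.8721
Recall = 150/164 = 0.9146
F1 = 2·P·R/(P+R) = 2·TP/(2·TP+FP+FN) = 300/(300+22+14) = 300/336 = 0.8929

0.8929


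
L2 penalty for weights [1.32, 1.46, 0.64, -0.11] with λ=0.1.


‖w‖₂² = (1.32)² + (1.46)² + (0.64)² + (-0.11)²
     = 1.7424 + 2.1316 + 0.4096 + 0.0121
     = 4.2957
λ·‖w‖₂² = 0.1·4.2957 = 0.42957

0.42957


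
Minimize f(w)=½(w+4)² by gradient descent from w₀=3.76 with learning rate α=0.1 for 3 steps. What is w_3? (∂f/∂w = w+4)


step 1: grad = 3.76+4 = 7.76; w = 3.76 - 0.1·(7.76) = 2.984
step 2: grad = 2.984+4 = 6.984; w = 2.984 - 0.1·(6.984) = 2.2856
step 3: grad = 2.2856+4 = 6.2856; w = 2.2856 - 0.1·(6.2856) = 1.65704

1.65704


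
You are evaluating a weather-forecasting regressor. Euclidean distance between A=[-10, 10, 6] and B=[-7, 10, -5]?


d = √((-10+ 7)² + (10-10)² + (6+ 5)²)
  = √(9 + 0 + 121)
  = √130 = 11.4018

11.4018


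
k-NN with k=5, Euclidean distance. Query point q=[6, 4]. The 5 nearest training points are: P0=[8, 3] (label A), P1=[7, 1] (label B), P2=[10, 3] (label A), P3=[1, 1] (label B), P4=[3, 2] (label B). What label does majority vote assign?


d(q,P0) = 2.2361  (label A)
d(q,P1) = 3.1623  (label B)
d(q,P2) = 4.1231  (label A)
d(q,P3) = 5.831  (label B)
d(q,P4) = 3.6056  (label B)
Votes: A=2, B=3
Majority → B

B


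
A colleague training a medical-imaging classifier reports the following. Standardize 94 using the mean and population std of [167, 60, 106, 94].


μ = 106.75, σ = 38.6612
z = (94 - 106.75)/38.6612 = -0.3298

-0.3298


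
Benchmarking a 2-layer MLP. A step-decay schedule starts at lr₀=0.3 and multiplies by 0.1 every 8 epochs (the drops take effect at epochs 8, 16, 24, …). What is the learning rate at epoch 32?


n_drops = ⌊32/8⌋ = 4
lr = 0.3·0.1^4 = 0.3·0.0001 = 0.00003

0.00003


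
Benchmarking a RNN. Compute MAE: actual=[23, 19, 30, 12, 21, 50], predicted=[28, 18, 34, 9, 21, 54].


Absolute errors: |23-28|=5, |19-18|=1, |30-34|=4, |12-9|=3, |21-21|=0, |50-54|=4
Sum = 17
MAE = 17/6 = 17/6

17/6


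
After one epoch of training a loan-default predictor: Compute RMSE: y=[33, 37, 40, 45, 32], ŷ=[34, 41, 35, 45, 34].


MSE = 46/5 = 9.2
RMSE = √(46/5) = 3.0332

3.0332


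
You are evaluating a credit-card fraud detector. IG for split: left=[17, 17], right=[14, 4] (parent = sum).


Parent = [31, 21], H_parent = 0.9732
H_left = 1 (n=34), H_right = 0.7642 (n=18)
H_children = (34/52)·1 + (18/52)·0.7642 = 0.9184
IG = 0.9732 - 0.9184 = 0.0548

0.0548


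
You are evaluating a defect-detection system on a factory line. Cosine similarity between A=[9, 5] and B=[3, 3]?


A·B = 9·3 + 5·3 = 42
‖A‖ = √106 = 10.2956, ‖B‖ = √18 = 4.2426
cos = 42/(√106·√18) = 42/√1908 = 0.9615

0.9615


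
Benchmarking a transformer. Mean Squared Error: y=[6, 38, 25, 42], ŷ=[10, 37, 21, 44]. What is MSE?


Squared errors: (6-10)²=16, (38-37)²=1, (25-21)²=16, (42-44)²=4
Sum = 37
MSE = 37/4 = 37/4

37/4


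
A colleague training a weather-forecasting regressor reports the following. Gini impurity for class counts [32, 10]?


Probabilities: [32/42, 10/42] ≈ [0.7619, 0.2381]
Σpᵢ² = (1024 + 100)/42² = 1124/1764
Gini = 1 - Σpᵢ² = 1 - 1124/1764 = 0.3628

0.3628


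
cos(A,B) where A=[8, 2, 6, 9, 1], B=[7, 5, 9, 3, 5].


A·B = 8·7 + 2·5 + 6·9 + 9·3 + 1·5 = 152
‖A‖ = √186 = 13.6382, ‖B‖ = √189 = 13.7477
cos = 152/(√186·√189) = 152/√35154 = 0.8107

0.8107


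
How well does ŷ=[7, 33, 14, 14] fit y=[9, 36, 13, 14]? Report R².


ȳ = 18
SS_res = Σ(y-ŷ)² = 14
SS_tot = Σ(y-ȳ)² = 446
R² = 1 - SS_res/SS_tot = 1 - 0.0314 = 0.9686

0.9686


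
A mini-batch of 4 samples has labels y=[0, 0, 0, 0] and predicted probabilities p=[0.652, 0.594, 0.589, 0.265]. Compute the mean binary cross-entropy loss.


L[0] = -ln(1-0.652) = -ln(0.348) = 1.0556
L[1] = -ln(1-0.594) = -ln(0.406) = 0.9014
L[2] = -ln(1-0.589) = -ln(0.411) = 0.8892
L[3] = -ln(1-0.265) = -ln(0.735) = 0.3079
mean = (1.0556 + 0.9014 + 0.8892 + 0.3079)/4 = 0.7885

0.7885


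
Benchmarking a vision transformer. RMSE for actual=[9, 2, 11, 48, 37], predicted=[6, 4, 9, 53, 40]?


MSE = 51/5 = 10.2
RMSE = √(51/5) = 3.1937

3.1937


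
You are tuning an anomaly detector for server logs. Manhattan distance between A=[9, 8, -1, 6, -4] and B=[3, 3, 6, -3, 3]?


d = |9-3| + |8-3| + |-1-6| + |6+ 3| + |-4-3|
  = 6 + 5 + 7 + 9 + 7
  = 34

34


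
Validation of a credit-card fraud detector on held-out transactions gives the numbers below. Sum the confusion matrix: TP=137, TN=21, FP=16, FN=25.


Total = TP + TN + FP + FN
= 137 + 21 + 16 + 25
= 199
(Predicted positive: 153, predicted negative: 46)

199


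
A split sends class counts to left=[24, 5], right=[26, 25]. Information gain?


Parent = [50, 30], H_parent = 0.9544
H_left = 0.6632 (n=29), H_right = 0.9997 (n=51)
H_children = (29/80)·0.6632 + (51/80)·0.9997 = 0.8777
IG = 0.9544 - 0.8777 = 0.0767

0.0767


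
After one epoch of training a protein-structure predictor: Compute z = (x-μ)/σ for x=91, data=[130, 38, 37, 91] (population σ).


μ = 74, σ = 39.0192
z = (91 - 74)/39.0192 = 0.4357

0.4357


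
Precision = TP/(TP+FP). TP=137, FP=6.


Precision = TP/(TP+FP)
= 137/(137+6)
= 137/143 = 95.8%

95.8%


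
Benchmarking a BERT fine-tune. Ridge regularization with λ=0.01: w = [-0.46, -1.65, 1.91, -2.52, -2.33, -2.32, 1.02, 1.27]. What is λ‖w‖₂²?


‖w‖₂² = (-0.46)² + (-1.65)² + (1.91)² + (-2.52)² + (-2.33)² + (-2.32)² + (1.02)² + (1.27)²
     = 0.2116 + 2.7225 + 3.6481 + 6.3504 + 5.4289 + 5.3824 + 1.0404 + 1.6129
     = 26.3972
λ·‖w‖₂² = 0.01·26.3972 = 0.263972

0.263972


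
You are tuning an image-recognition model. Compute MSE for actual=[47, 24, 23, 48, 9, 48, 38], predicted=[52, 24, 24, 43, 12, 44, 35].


Squared errors: (47-52)²=25, (24-24)²=0, (23-24)²=1, (48-43)²=25, (9-12)²=9, (48-44)²=16, (38-35)²=9
Sum = 85
MSE = 85/7 = 85/7

85/7


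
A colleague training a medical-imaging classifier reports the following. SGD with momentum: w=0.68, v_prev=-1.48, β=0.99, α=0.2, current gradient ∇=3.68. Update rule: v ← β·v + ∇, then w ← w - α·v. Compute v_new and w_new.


v_new = 0.99·-1.48 + 3.68 = -1.4652 + 3.68 = 2.2148
w_new = 0.68 - 0.2·2.2148 = 0.68 - 0.44296 = 0.23704

v_new=2.2148, w_new=0.23704


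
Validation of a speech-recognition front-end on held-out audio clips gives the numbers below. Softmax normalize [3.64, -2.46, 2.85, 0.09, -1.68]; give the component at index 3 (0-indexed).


Exponentials: e^3.64=38.0918, e^-2.46=0.0854, e^2.85=17.2878, e^0.09=1.0942, e^-1.68=0.1864
Sum = 56.7456
Softmax = [0.6713, 0.0015, 0.3047, 0.0193, 0.0033]
p[3] = 1.0942/56.7456 = 0.0193

0.0193


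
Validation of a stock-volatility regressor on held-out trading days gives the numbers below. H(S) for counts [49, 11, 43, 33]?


Probabilities: [49/136, 11/136, 43/136, 33/136] ≈ [0.3603, 0.0809, 0.3162, 0.2426]
H = -((49/136)·log₂(49/136) + (11/136)·log₂(11/136) + (43/136)·log₂(43/136) + (33/136)·log₂(33/136))
  = 1.845 bits

1.845 bits


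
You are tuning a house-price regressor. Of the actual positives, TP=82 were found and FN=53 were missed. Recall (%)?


Recall = TP/(TP+FN)
= 82/(82+53)
= 82/135 = 60.74%

60.74%


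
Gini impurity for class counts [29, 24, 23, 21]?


Probabilities: [29/97, 24/97, 23/97, 21/97] ≈ [0.299, 0.2474, 0.2371, 0.2165]
Σpᵢ² = (841 + 576 + 529 + 441)/97² = 2387/9409
Gini = 1 - Σpᵢ² = 1 - 2387/9409 = 0.7463

0.7463


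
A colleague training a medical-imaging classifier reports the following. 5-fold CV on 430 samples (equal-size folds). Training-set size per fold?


Fold size = 430/5 = 86
Training per fold = 430 - 86 = 344

344


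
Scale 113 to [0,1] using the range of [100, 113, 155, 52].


min=52, max=155
(113-52)/(155-52) = 61/103 = 0.5922

0.5922


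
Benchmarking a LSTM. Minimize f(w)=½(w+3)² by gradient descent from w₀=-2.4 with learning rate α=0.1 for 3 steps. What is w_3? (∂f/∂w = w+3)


step 1: grad = -2.4+3 = 0.6; w = -2.4 - 0.1·(0.6) = -2.46
step 2: grad = -2.46+3 = 0.54; w = -2.46 - 0.1·(0.54) = -2.514
step 3: grad = -2.514+3 = 0.486; w = -2.514 - 0.1·(0.486) = -2.5626

-2.5626


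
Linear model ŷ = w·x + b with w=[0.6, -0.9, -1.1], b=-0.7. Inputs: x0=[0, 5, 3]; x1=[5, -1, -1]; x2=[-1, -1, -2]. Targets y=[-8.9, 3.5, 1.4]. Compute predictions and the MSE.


ŷ0 = (0.6)·(0) + (-0.9)·(5) + (-1.1)·(3) - 0.7 = -8.5
ŷ1 = (0.6)·(5) + (-0.9)·(-1) + (-1.1)·(-1) - 0.7 = 4.3
ŷ2 = (0.6)·(-1) + (-0.9)·(-1) + (-1.1)·(-2) - 0.7 = 1.8
errors² = [0.16, 0.64, 0.16]
MSE = 0.9600/3 = 0.32

0.32


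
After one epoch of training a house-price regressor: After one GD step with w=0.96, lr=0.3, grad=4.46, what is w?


w_new = w - α·∇
= 0.96 - 0.3·4.46
= 0.96 - 1.338
= -0.378

-0.378


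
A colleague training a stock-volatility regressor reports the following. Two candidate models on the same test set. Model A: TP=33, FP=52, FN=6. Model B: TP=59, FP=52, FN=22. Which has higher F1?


Model A: P=33/85=0.3882, R=33/39=0.8462, F1=2PR/(P+R)=2TP/(2TP+FP+FN)=66/124=0.5323
Model B: P=59/111=0.5315, R=59/81=0.7284, F1=2PR/(P+R)=2TP/(2TP+FP+FN)=118/192=0.6146
0.5323 < 0.6146 → Model B

Model B


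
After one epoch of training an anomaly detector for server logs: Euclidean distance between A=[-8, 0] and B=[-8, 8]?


d = √((-8+ 8)² + (0-8)²)
  = √(0 + 64)
  = √64 = 8.0

8.0


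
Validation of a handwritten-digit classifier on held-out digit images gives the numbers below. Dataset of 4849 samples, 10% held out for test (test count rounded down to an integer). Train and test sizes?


Test = ⌊4849·10/100⌋ = 484
Train = 4849 - 484 = 4365

Train: 4365, Test: 484


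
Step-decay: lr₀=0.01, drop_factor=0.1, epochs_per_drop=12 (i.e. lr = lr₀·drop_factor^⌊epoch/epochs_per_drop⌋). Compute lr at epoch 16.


n_drops = ⌊16/12⌋ = 1
lr = 0.01·0.1^1 = 0.01·0.1 = 0.001

0.001


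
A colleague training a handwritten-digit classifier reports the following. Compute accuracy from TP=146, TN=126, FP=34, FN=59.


Accuracy = (TP+TN)/(TP+TN+FP+FN)
= (146+126)/(365)
= 272/365 = 74.52%

74.52%


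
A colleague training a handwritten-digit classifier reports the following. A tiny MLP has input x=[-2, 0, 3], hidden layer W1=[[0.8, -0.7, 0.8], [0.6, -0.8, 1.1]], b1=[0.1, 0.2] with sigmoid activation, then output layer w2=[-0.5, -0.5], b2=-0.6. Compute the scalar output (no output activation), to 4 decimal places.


z1[0] = (0.8)·(-2) + (-0.7)·(0) + (0.8)·(3) + 0.1 = 0.9
z1[1] = (0.6)·(-2) + (-0.8)·(0) + (1.1)·(3) + 0.2 = 2.3
h = sigmoid(z1) = [0.7109, 0.9089]
output = (-0.5)·(0.7109) + (-0.5)·(0.9089) - 0.6 = -1.4099

-1.4099


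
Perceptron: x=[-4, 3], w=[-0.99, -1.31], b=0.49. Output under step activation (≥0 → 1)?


z = (-4)·(-0.99) + (3)·(-1.31) + 0.49
  = 0.52
step(z) = 1 (z≥0)

1


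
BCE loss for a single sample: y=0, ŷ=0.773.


BCE = -[y·ln(p) + (1-y)·ln(1-p)]
= -0 - 1·ln(1-0.773)
= -ln(0.227) = 1.4828

1.4828


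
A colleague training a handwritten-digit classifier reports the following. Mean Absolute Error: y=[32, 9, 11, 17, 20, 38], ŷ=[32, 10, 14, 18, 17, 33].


Absolute errors: |32-32|=0, |9-10|=1, |11-14|=3, |17-18|=1, |20-17|=3, |38-33|=5
Sum = 13
MAE = 13/6 = 13/6

13/6


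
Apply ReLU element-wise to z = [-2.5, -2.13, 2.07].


ReLU(-2.5) = max(0, -2.5) = 0.0
ReLU(-2.13) = max(0, -2.13) = 0.0
ReLU(2.07) = max(0, 2.07) = 2.07
result = [0.0, 0.0, 2.07]

[0.0, 0.0, 2.07]


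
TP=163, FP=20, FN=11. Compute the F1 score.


Precision = 163/183 = 0.8907
Recall = 163/174 = 0.9368
F1 = 2·P·R/(P+R) = 2·TP/(2·TP+FP+FN) = 326/(326+20+11) = 326/357 = 0.9132

0.9132


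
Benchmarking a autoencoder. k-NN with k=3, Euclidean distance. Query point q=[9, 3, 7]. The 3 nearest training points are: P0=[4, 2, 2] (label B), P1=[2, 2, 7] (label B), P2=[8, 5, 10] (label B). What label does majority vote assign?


d(q,P0) = 7.1414  (label B)
d(q,P1) = 7.0711  (label B)
d(q,P2) = 3.7417  (label B)
Votes: A=0, B=3
Majority → B

B


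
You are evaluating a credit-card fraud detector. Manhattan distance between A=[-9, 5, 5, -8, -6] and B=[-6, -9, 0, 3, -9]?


d = |-9+ 6| + |5+ 9| + |5-0| + |-8-3| + |-6+ 9|
  = 3 + 14 + 5 + 11 + 3
  = 36

36


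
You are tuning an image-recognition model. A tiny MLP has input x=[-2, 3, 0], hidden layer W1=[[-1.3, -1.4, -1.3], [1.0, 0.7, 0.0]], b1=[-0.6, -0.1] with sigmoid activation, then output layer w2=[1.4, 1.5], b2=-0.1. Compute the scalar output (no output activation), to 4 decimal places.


z1[0] = (-1.3)·(-2) + (-1.4)·(3) + (-1.3)·(0) - 0.6 = -2.2
z1[1] = (1.0)·(-2) + (0.7)·(3) + (0.0)·(0) - 0.1 = 0.0
h = sigmoid(z1) = [0.0998, 0.5]
output = (1.4)·(0.0998) + (1.5)·(0.5) - 0.1 = 0.7897

0.7897


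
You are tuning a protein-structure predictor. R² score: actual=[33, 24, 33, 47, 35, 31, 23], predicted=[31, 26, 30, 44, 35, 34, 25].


ȳ = 32.2857
SS_res = Σ(y-ŷ)² = 39
SS_tot = Σ(y-ȳ)² = 381.43
R² = 1 - SS_res/SS_tot = 1 - 0.1022 = 0.8978

0.8978


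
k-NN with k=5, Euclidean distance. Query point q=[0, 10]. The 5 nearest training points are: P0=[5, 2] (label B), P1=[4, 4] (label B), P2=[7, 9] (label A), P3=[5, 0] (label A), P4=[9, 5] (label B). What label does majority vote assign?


d(q,P0) = 9.434  (label B)
d(q,P1) = 7.2111  (label B)
d(q,P2) = 7.0711  (label A)
d(q,P3) = 11.1803  (label A)
d(q,P4) = 10.2956  (label B)
Votes: A=2, B=3
Majority → B

B


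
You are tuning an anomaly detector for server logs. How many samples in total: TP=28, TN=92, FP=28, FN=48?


Total = TP + TN + FP + FN
= 28 + 92 + 28 + 48
= 196
(Predicted positive: 56, predicted negative: 140)

196


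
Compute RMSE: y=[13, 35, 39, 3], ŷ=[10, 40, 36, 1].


MSE = 47/4 = 11.75
RMSE = √(47/4) = 3.4278

3.4278


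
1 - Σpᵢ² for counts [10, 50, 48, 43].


Probabilities: [10/151, 50/151, 48/151, 43/151] ≈ [0.0662, 0.3311, 0.3179, 0.2848]
Σpᵢ² = (100 + 2500 + 2304 + 1849)/151² = 6753/22801
Gini = 1 - Σpᵢ² = 1 - 6753/22801 = 0.7038

0.7038


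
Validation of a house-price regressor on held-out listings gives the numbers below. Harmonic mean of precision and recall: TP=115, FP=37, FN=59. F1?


Precision = 115/152 = 0.7566
Recall = 115/174 = 0.6609
F1 = 2·P·R/(P+R) = 2·TP/(2·TP+FP+FN) = 230/(230+37+59) = 230/326 = 0.7055

0.7055


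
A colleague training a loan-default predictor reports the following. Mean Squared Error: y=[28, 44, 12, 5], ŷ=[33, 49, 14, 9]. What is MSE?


Squared errors: (28-33)²=25, (44-49)²=25, (12-14)²=4, (5-9)²=16
Sum = 70
MSE = 70/4 = 35/2

35/2


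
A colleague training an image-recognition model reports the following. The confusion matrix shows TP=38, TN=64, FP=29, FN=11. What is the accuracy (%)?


Accuracy = (TP+TN)/(TP+TN+FP+FN)
= (38+64)/(142)
= 102/142 = 71.83%

71.83%


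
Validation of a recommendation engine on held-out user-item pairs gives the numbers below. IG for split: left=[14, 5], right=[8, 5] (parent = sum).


Parent = [22, 10], H_parent = 0.896
H_left = 0.8315 (n=19), H_right = 0.9612 (n=13)
H_children = (19/32)·0.8315 + (13/32)·0.9612 = 0.8842
IG = 0.896 - 0.8842 = 0.0118

0.0118


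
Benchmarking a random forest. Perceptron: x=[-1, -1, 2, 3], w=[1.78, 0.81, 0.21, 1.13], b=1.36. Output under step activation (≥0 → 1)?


z = (-1)·(1.78) + (-1)·(0.81) + (2)·(0.21) + (3)·(1.13) + 1.36
  = 2.58
step(z) = 1 (z≥0)

1


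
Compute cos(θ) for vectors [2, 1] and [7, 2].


A·B = 2·7 + 1·2 = 16
‖A‖ = √5 = 2.2361, ‖B‖ = √53 = 7.2801
cos = 16/(√5·√53) = 16/√265 = 0.9829

0.9829


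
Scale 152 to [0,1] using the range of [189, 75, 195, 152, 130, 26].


min=26, max=195
(152-26)/(195-26) = 126/169 = 0.7456

0.7456


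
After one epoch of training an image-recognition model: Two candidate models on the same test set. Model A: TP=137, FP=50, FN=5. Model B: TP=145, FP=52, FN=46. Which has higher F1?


Model A: P=137/187=0.7326, R=137/142=0.9648, F1=2PR/(P+R)=2TP/(2TP+FP+FN)=274/329=0.8328
Model B: P=145/197=0.736, R=145/191=0.7592, F1=2PR/(P+R)=2TP/(2TP+FP+FN)=290/388=0.7474
0.8328 > 0.7474 → Model A

Model A


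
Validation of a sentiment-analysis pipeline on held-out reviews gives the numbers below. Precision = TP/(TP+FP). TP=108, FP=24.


Precision = TP/(TP+FP)
= 108/(108+24)
= 108/132 = 81.82%

81.82%


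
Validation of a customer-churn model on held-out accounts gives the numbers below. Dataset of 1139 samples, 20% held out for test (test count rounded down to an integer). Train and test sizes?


Test = ⌊1139·20/100⌋ = 227
Train = 1139 - 227 = 912

Train: 912, Test: 227


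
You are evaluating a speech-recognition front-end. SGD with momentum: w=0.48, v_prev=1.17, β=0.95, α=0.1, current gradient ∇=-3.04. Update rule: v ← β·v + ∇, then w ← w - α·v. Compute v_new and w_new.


v_new = 0.95·1.17 - 3.04 = 1.1115 - 3.04 = -1.9285
w_new = 0.48 - 0.1·-1.9285 = 0.48 + 0.19285 = 0.67285

v_new=-1.9285, w_new=0.67285


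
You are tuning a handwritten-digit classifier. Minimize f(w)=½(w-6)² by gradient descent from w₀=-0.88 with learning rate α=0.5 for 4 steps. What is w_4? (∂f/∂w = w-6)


step 1: grad = -0.88-6 = -6.88; w = -0.88 - 0.5·(-6.88) = 2.56
step 2: grad = 2.56-6 = -3.44; w = 2.56 - 0.5·(-3.44) = 4.28
step 3: grad = 4.28-6 = -1.72; w = 4.28 - 0.5·(-1.72) = 5.14
step 4: grad = 5.14-6 = -0.86; w = 5.14 - 0.5·(-0.86) = 5.57

5.57


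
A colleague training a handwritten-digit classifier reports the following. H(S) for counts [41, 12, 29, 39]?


Probabilities: [41/121, 12/121, 29/121, 39/121] ≈ [0.3388, 0.0992, 0.2397, 0.3223]
H = -((41/121)·log₂(41/121) + (12/121)·log₂(12/121) + (29/121)·log₂(29/121) + (39/121)·log₂(39/121))
  = 1.8801 bits

1.8801 bits


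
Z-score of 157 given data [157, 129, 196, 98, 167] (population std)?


μ = 149.4, σ = 33.458
z = (157 - 149.4)/33.458 = 0.2272

0.2272


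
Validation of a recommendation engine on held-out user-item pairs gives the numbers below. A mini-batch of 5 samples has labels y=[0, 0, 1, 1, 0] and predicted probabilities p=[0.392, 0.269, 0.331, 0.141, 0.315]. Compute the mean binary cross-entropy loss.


L[0] = -ln(1-0.392) = -ln(0.608) = 0.4976
L[1] = -ln(1-0.269) = -ln(0.731) = 0.3133
L[2] = -ln(0.331) = 1.1056
L[3] = -ln(0.141) = 1.959
L[4] = -ln(1-0.315) = -ln(0.685) = 0.3783
mean = (0.4976 + 0.3133 + 1.1056 + 1.959 + 0.3783)/5 = 0.8508

0.8508


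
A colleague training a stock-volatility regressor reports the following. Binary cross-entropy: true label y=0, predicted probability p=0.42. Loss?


BCE = -[y·ln(p) + (1-y)·ln(1-p)]
= -0 - 1·ln(1-0.42)
= -ln(0.58) = 0.5447

0.5447


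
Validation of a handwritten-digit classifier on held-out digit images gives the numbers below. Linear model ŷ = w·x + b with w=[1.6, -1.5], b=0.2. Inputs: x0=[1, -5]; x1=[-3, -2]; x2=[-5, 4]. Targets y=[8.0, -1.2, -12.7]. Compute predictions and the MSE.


ŷ0 = (1.6)·(1) + (-1.5)·(-5) + 0.2 = 9.3
ŷ1 = (1.6)·(-3) + (-1.5)·(-2) + 0.2 = -1.6
ŷ2 = (1.6)·(-5) + (-1.5)·(4) + 0.2 = -13.8
errors² = [1.69, 0.16, 1.21]
MSE = 3.0600/3 = 1.02

1.02


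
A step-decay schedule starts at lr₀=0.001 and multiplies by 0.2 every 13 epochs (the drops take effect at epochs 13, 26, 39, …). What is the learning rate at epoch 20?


n_drops = ⌊20/13⌋ = 1
lr = 0.001·0.2^1 = 0.001·0.2 = 0.0002

0.0002


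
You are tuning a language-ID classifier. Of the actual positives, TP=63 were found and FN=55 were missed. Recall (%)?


Recall = TP/(TP+FN)
= 63/(63+55)
= 63/118 = 53.39%

53.39%


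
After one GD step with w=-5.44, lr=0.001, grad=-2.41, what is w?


w_new = w - α·∇
= -5.44 - 0.001·-2.41
= -5.44 + 0.00241
= -5.43759

-5.43759


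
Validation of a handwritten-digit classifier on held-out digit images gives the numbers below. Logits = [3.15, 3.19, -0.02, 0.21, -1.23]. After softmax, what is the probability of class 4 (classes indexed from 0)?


Exponentials: e^3.15=23.3361, e^3.19=24.2884, e^-0.02=0.9802, e^0.21=1.2337, e^-1.23=0.2923
Sum = 50.1307
Softmax = [0.4655, 0.4845, 0.0196, 0.0246, 0.0058]
p[4] = 0.2923/50.1307 = 0.0058

0.0058


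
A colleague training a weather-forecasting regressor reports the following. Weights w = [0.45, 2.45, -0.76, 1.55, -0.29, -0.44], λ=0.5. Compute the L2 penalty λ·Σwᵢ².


‖w‖₂² = (0.45)² + (2.45)² + (-0.76)² + (1.55)² + (-0.29)² + (-0.44)²
     = 0.2025 + 6.0025 + 0.5776 + 2.4025 + 0.0841 + 0.1936
     = 9.4628
λ·‖w‖₂² = 0.5·9.4628 = 4.7314

4.7314


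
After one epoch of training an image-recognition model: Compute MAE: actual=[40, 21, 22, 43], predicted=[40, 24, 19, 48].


Absolute errors: |40-40|=0, |21-24|=3, |22-19|=3, |43-48|=5
Sum = 11
MAE = 11/4 = 11/4

11/4


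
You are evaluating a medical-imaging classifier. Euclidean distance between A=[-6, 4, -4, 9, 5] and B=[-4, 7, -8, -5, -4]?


d = √((-6+ 4)² + (4-7)² + (-4+ 8)² + (9+ 5)² + (5+ 4)²)
  = √(4 + 9 + 16 + 196 + 81)
  = √306 = 17.4929

17.4929


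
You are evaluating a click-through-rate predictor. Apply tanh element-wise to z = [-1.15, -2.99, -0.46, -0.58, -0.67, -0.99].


tanh(-1.15) = -0.8178
tanh(-2.99) = -0.995
tanh(-0.46) = -0.4301
tanh(-0.58) = -0.5227
tanh(-0.67) = -0.585
tanh(-0.99) = -0.7574
result = [-0.8178, -0.995, -0.4301, -0.5227, -0.585, -0.7574]

[-0.8178, -0.995, -0.4301, -0.5227, -0.585, -0.7574]


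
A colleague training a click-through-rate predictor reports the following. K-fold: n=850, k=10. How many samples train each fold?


Fold size = 850/10 = 85
Training per fold = 850 - 85 = 765

765


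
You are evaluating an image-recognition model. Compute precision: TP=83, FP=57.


Precision = TP/(TP+FP)
= 83/(83+57)
= 83/140 = 59.29%

59.29%


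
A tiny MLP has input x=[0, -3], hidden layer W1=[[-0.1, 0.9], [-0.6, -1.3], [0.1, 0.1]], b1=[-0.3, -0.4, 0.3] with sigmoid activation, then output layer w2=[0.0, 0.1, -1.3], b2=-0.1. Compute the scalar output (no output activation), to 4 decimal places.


z1[0] = (-0.1)·(0) + (0.9)·(-3) - 0.3 = -3.0
z1[1] = (-0.6)·(0) + (-1.3)·(-3) - 0.4 = 3.5
z1[2] = (0.1)·(0) + (0.1)·(-3) + 0.3 = 0.0
h = sigmoid(z1) = [0.0474, 0.9707, 0.5]
output = (0.0)·(0.0474) + (0.1)·(0.9707) + (-1.3)·(0.5) - 0.1 = -0.6529

-0.6529


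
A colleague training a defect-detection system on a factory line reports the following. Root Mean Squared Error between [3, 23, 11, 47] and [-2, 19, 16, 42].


MSE = 91/4 = 22.75
RMSE = √(91/4) = 4.7697

4.7697


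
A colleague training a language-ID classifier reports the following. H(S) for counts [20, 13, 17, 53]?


Probabilities: [20/103, 13/103, 17/103, 53/103] ≈ [0.1942, 0.1262, 0.165, 0.5146]
H = -((20/103)·log₂(20/103) + (13/103)·log₂(13/103) + (17/103)·log₂(17/103) + (53/103)·log₂(53/103))
  = 1.7582 bits

1.7582 bits


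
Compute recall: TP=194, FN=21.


Recall = TP/(TP+FN)
= 194/(194+21)
= 194/215 = 90.23%

90.23%


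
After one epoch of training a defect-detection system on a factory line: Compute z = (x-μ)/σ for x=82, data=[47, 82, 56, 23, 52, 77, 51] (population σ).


μ = 55.4286, σ = 18.2276
z = (82 - 55.4286)/18.2276 = 1.4578

1.4578


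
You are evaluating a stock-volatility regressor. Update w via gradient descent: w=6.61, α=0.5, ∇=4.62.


w_new = w - α·∇
= 6.61 - 0.5·4.62
= 6.61 - 2.31
= 4.3

4.3


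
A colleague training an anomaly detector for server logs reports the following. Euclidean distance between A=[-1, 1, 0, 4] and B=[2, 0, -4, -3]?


d = √((-1-2)² + (1-0)² + (0+ 4)² + (4+ 3)²)
  = √(9 + 1 + 16 + 49)
  = √75 = 8.6603

8.6603


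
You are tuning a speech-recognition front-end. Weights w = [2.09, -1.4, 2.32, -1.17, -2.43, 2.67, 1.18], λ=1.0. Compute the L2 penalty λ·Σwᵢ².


‖w‖₂² = (2.09)² + (-1.4)² + (2.32)² + (-1.17)² + (-2.43)² + (2.67)² + (1.18)²
     = 4.3681 + 1.96 + 5.3824 + 1.3689 + 5.9049 + 7.1289 + 1.3924
     = 27.5056
λ·‖w‖₂² = 1.0·27.5056 = 27.5056

27.5056


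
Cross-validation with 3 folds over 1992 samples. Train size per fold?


Fold size = 1992/3 = 664
Training per fold = 1992 - 664 = 1328

1328


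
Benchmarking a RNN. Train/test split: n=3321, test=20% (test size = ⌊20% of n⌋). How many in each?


Test = ⌊3321·20/100⌋ = 664
Train = 3321 - 664 = 2657

Train: 2657, Test: 664


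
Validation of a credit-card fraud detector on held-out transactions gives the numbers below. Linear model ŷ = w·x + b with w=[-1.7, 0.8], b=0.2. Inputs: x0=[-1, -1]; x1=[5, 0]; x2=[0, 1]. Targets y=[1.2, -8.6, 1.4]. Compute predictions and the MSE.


ŷ0 = (-1.7)·(-1) + (0.8)·(-1) + 0.2 = 1.1
ŷ1 = (-1.7)·(5) + (0.8)·(0) + 0.2 = -8.3
ŷ2 = (-1.7)·(0) + (0.8)·(1) + 0.2 = 1.0
errors² = [0.01, 0.09, 0.16]
MSE = 0.2600/3 = 0.0867

0.0867


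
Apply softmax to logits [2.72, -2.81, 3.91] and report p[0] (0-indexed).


Exponentials: e^2.72=15.1803, e^-2.81=0.0602, e^3.91=49.899
Sum = 65.1395
Softmax = [0.233, 0.0009, 0.766]
p[0] = 15.1803/65.1395 = 0.233

0.233


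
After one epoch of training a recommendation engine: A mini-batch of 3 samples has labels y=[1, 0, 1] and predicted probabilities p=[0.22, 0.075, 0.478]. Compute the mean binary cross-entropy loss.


L[0] = -ln(0.22) = 1.5141
L[1] = -ln(1-0.075) = -ln(0.925) = 0.078
L[2] = -ln(0.478) = 0.7381
mean = (1.5141 + 0.078 + 0.7381)/3 = 0.7767

0.7767


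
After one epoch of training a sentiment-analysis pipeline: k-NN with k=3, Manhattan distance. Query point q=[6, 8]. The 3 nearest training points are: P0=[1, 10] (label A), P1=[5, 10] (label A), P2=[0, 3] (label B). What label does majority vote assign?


d(q,P0) = 7  (label A)
d(q,P1) = 3  (label A)
d(q,P2) = 11  (label B)
Votes: A=2, B=1
Majority → A

A


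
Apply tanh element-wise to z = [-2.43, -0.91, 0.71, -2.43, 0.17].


tanh(-2.43) = -0.9846
tanh(-0.91) = -0.7211
tanh(0.71) = 0.6107
tanh(-2.43) = -0.9846
tanh(0.17) = 0.1684
result = [-0.9846, -0.7211, 0.6107, -0.9846, 0.1684]

[-0.9846, -0.7211, 0.6107, -0.9846, 0.1684]


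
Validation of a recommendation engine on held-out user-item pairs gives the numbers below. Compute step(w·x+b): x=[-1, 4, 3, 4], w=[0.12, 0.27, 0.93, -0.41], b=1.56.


z = (-1)·(0.12) + (4)·(0.27) + (3)·(0.93) + (4)·(-0.41) + 1.56
  = 3.67
step(z) = 1 (z≥0)

1


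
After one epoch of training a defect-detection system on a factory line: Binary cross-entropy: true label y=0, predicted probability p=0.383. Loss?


BCE = -[y·ln(p) + (1-y)·ln(1-p)]
= -0 - 1·ln(1-0.383)
= -ln(0.617) = 0.4829

0.4829


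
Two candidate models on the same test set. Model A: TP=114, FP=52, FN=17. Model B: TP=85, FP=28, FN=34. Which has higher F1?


Model A: P=114/166=0.6867, R=114/131=0.8702, F1=2PR/(P+R)=2TP/(2TP+FP+FN)=228/297=0.7677
Model B: P=85/113=0.7522, R=85/119=0.7143, F1=2PR/(P+R)=2TP/(2TP+FP+FN)=170/232=0.7328
0.7677 > 0.7328 → Model A

Model A


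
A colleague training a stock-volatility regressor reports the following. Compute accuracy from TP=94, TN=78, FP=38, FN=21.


Accuracy = (TP+TN)/(TP+TN+FP+FN)
= (94+78)/(231)
= 172/231 = 74.46%

74.46%


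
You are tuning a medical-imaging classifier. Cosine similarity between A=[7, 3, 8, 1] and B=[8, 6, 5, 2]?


A·B = 7·8 + 3·6 + 8·5 + 1·2 = 116
‖A‖ = √123 = 11.0905, ‖B‖ = √129 = 11.3578
cos = 116/(√123·√129) = 116/√15867 = 0.9209

0.9209


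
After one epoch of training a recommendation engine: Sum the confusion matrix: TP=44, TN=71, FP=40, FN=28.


Total = TP + TN + FP + FN
= 44 + 71 + 40 + 28
= 183
(Predicted positive: 84, predicted negative: 99)

183


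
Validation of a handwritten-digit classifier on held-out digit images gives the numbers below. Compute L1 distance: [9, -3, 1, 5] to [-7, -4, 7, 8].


d = |9+ 7| + |-3+ 4| + |1-7| + |5-8|
  = 16 + 1 + 6 + 3
  = 26

26


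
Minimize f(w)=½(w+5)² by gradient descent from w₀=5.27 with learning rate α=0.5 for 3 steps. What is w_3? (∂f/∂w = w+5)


step 1: grad = 5.27+5 = 10.27; w = 5.27 - 0.5·(10.27) = 0.135
step 2: grad = 0.135+5 = 5.135; w = 0.135 - 0.5·(5.135) = -2.4325
step 3: grad = -2.4325+5 = 2.5675; w = -2.4325 - 0.5·(2.5675) = -3.71625

-3.71625


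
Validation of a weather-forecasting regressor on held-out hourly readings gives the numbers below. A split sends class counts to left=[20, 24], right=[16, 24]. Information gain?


Parent = [36, 48], H_parent = 0.9852
H_left = 0.994 (n=44), H_right = 0.971 (n=40)
H_children = (44/84)·0.994 + (40/84)·0.971 = 0.983
IG = 0.9852 - 0.983 = 0.0022

0.0022


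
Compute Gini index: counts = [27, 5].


Probabilities: [27/32, 5/32] ≈ [0.8438, 0.1562]
Σpᵢ² = (729 + 25)/32² = 754/1024
Gini = 1 - Σpᵢ² = 1 - 754/1024 = 0.2637

0.2637


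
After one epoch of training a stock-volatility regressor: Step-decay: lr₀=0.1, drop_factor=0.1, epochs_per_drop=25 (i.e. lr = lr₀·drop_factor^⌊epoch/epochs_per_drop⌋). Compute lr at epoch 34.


n_drops = ⌊34/25⌋ = 1
lr = 0.1·0.1^1 = 0.1·0.1 = 0.01

0.01


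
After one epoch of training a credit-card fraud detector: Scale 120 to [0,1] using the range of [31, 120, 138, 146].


min=31, max=146
(120-31)/(146-31) = 89/115 = 0.7739

0.7739


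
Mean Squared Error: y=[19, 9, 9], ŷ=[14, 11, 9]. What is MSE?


Squared errors: (19-14)²=25, (9-11)²=4, (9-9)²=0
Sum = 29
MSE = 29/3 = 29/3

29/3


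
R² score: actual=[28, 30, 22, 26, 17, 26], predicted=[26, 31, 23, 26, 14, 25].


ȳ = 24.8333
SS_res = Σ(y-ŷ)² = 16
SS_tot = Σ(y-ȳ)² = 108.83
R² = 1 - SS_res/SS_tot = 1 - 0.147 = 0.853

0.853


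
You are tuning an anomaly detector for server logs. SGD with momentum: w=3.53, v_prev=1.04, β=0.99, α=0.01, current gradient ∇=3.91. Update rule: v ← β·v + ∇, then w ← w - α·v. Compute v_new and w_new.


v_new = 0.99·1.04 + 3.91 = 1.0296 + 3.91 = 4.9396
w_new = 3.53 - 0.01·4.9396 = 3.53 - 0.049396 = 3.480604

v_new=4.9396, w_new=3.480604


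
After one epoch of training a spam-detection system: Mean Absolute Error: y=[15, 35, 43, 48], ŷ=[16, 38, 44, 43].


Absolute errors: |15-16|=1, |35-38|=3, |43-44|=1, |48-43|=5
Sum = 10
MAE = 10/4 = 5/2

5/2


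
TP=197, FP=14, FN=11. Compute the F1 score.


Precision = 197/211 = 0.9336
Recall = 197/208 = 0.9471
F1 = 2·P·R/(P+R) = 2·TP/(2·TP+FP+FN) = 394/(394+14+11) = 394/419 = 0.9403

0.9403


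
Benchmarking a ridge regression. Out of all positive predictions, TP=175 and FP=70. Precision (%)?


Precision = TP/(TP+FP)
= 175/(175+70)
= 175/245 = 71.43%

71.43%


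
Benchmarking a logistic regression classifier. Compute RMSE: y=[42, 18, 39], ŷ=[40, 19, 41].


MSE = 9/3 = 3
RMSE = √(9/3) = 1.7321

1.7321


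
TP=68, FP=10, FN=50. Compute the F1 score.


Precision = 68/78 = 0.8718
Recall = 68/118 = 0.5763
F1 = 2·P·R/(P+R) = 2·TP/(2·TP+FP+FN) = 136/(136+10+50) = 136/196 = 0.6939

0.6939


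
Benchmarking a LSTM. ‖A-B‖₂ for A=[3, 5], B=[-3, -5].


d = √((3+ 3)² + (5+ 5)²)
  = √(36 + 100)
  = √136 = 11.6619

11.6619


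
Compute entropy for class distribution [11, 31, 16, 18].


Probabilities: [11/76, 31/76, 16/76, 18/76] ≈ [0.1447, 0.4079, 0.2105, 0.2368]
H = -((11/76)·log₂(11/76) + (31/76)·log₂(31/76) + (16/76)·log₂(16/76) + (18/76)·log₂(18/76))
  = 1.8967 bits

1.8967 bits


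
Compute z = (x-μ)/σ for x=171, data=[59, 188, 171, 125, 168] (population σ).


μ = 142.2, σ = 46.499
z = (171 - 142.2)/46.499 = 0.6194

0.6194


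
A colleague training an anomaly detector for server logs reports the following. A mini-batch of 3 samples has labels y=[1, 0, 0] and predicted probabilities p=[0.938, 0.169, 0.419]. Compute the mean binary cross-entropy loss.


L[0] = -ln(0.938) = 0.064
L[1] = -ln(1-0.169) = -ln(0.831) = 0.1851
L[2] = -ln(1-0.419) = -ln(0.581) = 0.543
mean = (0.064 + 0.1851 + 0.543)/3 = 0.264

0.264


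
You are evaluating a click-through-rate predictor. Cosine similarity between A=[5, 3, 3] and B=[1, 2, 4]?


A·B = 5·1 + 3·2 + 3·4 = 23
‖A‖ = √43 = 6.5574, ‖B‖ = √21 = 4.5826
cos = 23/(√43·√21) = 23/√903 = 0.7654

0.7654


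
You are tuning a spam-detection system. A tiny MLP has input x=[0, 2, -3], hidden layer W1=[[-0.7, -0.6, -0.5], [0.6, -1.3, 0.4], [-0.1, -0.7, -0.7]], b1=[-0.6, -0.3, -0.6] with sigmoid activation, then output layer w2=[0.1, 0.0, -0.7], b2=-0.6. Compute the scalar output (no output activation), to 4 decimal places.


z1[0] = (-0.7)·(0) + (-0.6)·(2) + (-0.5)·(-3) - 0.6 = -0.3
z1[1] = (0.6)·(0) + (-1.3)·(2) + (0.4)·(-3) - 0.3 = -4.1
z1[2] = (-0.1)·(0) + (-0.7)·(2) + (-0.7)·(-3) - 0.6 = 0.1
h = sigmoid(z1) = [0.4256, 0.0163, 0.525]
output = (0.1)·(0.4256) + (0.0)·(0.0163) + (-0.7)·(0.525) - 0.6 = -0.9249

-0.9249


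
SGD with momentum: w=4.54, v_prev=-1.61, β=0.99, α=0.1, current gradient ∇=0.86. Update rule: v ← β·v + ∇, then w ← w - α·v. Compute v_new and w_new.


v_new = 0.99·-1.61 + 0.86 = -1.5939 + 0.86 = -0.7339
w_new = 4.54 - 0.1·-0.7339 = 4.54 + 0.07339 = 4.61339

v_new=-0.7339, w_new=4.61339


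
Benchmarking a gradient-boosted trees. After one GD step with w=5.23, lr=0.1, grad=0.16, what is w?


w_new = w - α·∇
= 5.23 - 0.1·0.16
= 5.23 - 0.016
= 5.214

5.214


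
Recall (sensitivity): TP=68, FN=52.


Recall = TP/(TP+FN)
= 68/(68+52)
= 68/120 = 56.67%

56.67%


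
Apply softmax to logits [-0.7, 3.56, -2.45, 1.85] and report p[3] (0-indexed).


Exponentials: e^-0.7=0.4966, e^3.56=35.1632, e^-2.45=0.0863, e^1.85=6.3598
Sum = 42.1059
Softmax = [0.0118, 0.8351, 0.002, 0.151]
p[3] = 6.3598/42.1059 = 0.151

0.151


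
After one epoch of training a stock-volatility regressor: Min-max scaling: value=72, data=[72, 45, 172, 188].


min=45, max=188
(72-45)/(188-45) = 27/143 = 0.1888

0.1888


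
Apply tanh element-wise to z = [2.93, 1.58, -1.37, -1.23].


tanh(2.93) = 0.9943
tanh(1.58) = 0.9186
tanh(-1.37) = -0.8787
tanh(-1.23) = -0.8426
result = [0.9943, 0.9186, -0.8787, -0.8426]

[0.9943, 0.9186, -0.8787, -0.8426]
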